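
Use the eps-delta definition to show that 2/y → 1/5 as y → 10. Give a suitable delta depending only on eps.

Let eps > 0 be given. We seek delta > 0 such that 0 < |y − 10| < delta implies |2/y − (1/5)| < eps.
|2/y − (1/5)| = 2·|10 − y|/(10·|y|) = 2|y − 10|/(10|y|).
Require delta ≤ 5 so that |y| > 10 − 5 = 5, hence 10|y| > 50.
Then |2/y − (1/5)| < 2|y − 10|/50, which is < eps when |y − 10| < 25eps.
Take delta = min(5, 25eps). Then 0 < |y − 10| < delta gives both |y − 10| < 5 and |y − 10| < 25eps, so |2/y − (1/5)| < eps.

delta = min(5, 25eps)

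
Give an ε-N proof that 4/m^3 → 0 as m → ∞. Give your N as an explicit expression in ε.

Let ε > 0 be given. For m ≥ 1, |4/m^3 − 0| = 4/m^3.
4/m^3 < ε ⇔ m^3 > 4/ε ⇔ m > (4/ε)^{1/3}.
Take N = (4/ε)^{1/3}. Then m > N implies 4/m^3 < ε.

N = (4/ε)^{1/3}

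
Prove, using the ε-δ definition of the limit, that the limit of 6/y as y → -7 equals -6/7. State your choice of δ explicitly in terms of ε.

Let ε > 0 be given. We seek δ > 0 such that 0 < |y + 7| < δ implies |6/y + 6/7| < ε.
|6/y + 6/7| = 6·|-7 − y|/(7·|y|) = 6|y + 7|/(7|y|).
Require δ ≤ 7/2 so that |y| > 7 − 7/2 = 7/2, hence 7|y| > 49/2.
Then |6/y + 6/7| < 6|y + 7|/(49/2), which is < ε when |y + 7| < (49/12)ε.
Take δ = min(7/2, (49/12)ε). Then 0 < |y + 7| < δ gives both |y + 7| < 7/2 and |y + 7| < (49/12)ε, so |6/y + 6/7| < ε.

δ = min(7/2, (49/12)ε)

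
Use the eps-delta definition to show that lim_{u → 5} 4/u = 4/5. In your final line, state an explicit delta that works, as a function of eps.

Let eps > 0. We seek delta > 0 such that 0 < |u − 5| < delta implies |4/u − (4/5)| < eps.
|4/u − (4/5)| = 4·|5 − u|/(5·|u|) = 4|u − 5|/(5|u|).
Require delta ≤ 5/2 so that |u| > 5 − 5/2 = 5/2, hence 5|u| > 25/2.
Then |4/u − (4/5)| < 4|u − 5|/(25/2), which is < eps when |u − 5| < (25/8)eps.
Take delta = min(5/2, (25/8)eps). Then 0 < |u − 5| < delta gives both |u − 5| < 5/2 and |u − 5| < (25/8)eps, so |4/u − (4/5)| < eps.

delta = min(5/2, (25/8)eps)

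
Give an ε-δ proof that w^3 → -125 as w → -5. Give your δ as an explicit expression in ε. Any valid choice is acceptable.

δ = min(2, ε/109)

Suppose ε > 0. We seek δ > 0 with 0 < |w + 5| < δ ⇒ |w^3 + 125| < ε.
Factor: w^3 + 125 = (w + 5)(w^2 - 5w + 25), so |w^3 + 125| = |w + 5|·|w^2 - 5w + 25|.
Restrict δ ≤ 2. Then |w + 5| < 2 gives |w| < 7, so by the triangle inequality |w^2 - 5w + 25| ≤ 7^2 + 5·7 + 25 = 109.
Hence |w^3 + 125| ≤ 109|w + 5|, which is < ε once |w + 5| < ε/109.
Take δ = min(2, ε/109). If 0 < |w + 5| < δ then both bounds hold and |w^3 + 125| ≤ 109|w + 5| < 109·(ε/109) = ε.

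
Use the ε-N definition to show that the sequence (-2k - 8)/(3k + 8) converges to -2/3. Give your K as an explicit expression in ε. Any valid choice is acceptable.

Let ε > 0. For k ≥ 1, |(-2k - 8)/(3k + 8) + 2/3| = |-8|/(3(3k + 8)) = 8/(3(3k + 8)).
Since 3k + 8 ≥ 3k for k ≥ 1, this is ≤ 8/(3·3k) = (8/9)/k.
So |(-2k - 8)/(3k + 8) + 2/3| < ε whenever k > (8/9)/ε.
Take K = (8/9)/ε. If k > K then |(-2k - 8)/(3k + 8) + 2/3| ≤ (8/9)/k < ε.

K = (8/9)/ε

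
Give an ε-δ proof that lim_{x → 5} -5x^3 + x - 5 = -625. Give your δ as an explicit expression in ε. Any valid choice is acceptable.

Fix ε > 0. We want δ > 0 such that 0 < |x − 5| < δ implies |(-5x^3 + x - 5) + 625| < ε.
(-5x^3 + x - 5) + 625 = -5x^3 + x + 620 = (x − 5)(-5x^2 - 25x - 124).
So |(-5x^3 + x - 5) + 625| = |x − 5|·|-5x^2 - 25x - 124|.
Assume first that |x − 5| < 1, so |x| < 6. Then |-5x^2 - 25x - 124| ≤ 5·6^2 + 25·6 + 124 = 454.
Hence |(-5x^3 + x - 5) + 625| ≤ 454|x − 5| < ε provided |x − 5| < ε/454.
Take δ = min(1, ε/454). Then 0 < |x − 5| < δ gives both |x − 5| < 1 and |x − 5| < ε/454, so |(-5x^3 + x - 5) + 625| < ε.

δ = min(1, ε/454)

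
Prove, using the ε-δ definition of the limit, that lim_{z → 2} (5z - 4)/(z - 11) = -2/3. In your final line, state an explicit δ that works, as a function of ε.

δ = min(9/2, (27/34)ε)

Let ε > 0. We want δ > 0 with 0 < |z − 2| < δ ⇒ |(5z - 4)/(z - 11) + 2/3| < ε.
Combining over a common denominator, (5z - 4)/(z - 11) + 2/3 = [(5z - 4)·(-9) − 6·(z - 11)] / [(-9)·(z - 11)] = -51(z − 2) / ((-9)(z - 11)).
So |(5z - 4)/(z - 11) + 2/3| = 51|z − 2| / (9·|z − 11|).
Require δ ≤ 9/2, so |z − 11| ≥ |-9| − |z − 2| > 9 − 9/2 = 9/2.
Hence |(5z - 4)/(z - 11) + 2/3| < 51|z − 2|/(9·(9/2)) = (34/27)|z − 2|, which is < ε once |z − 2| < (27/34)ε.
Take δ = min(9/2, (27/34)ε). Then 0 < |z − 2| < δ forces both bounds, so |(5z - 4)/(z - 11) + 2/3| < ε.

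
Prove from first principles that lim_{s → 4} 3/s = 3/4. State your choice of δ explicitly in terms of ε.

δ = min(2, (8/3)ε)

Fix ε > 0. We seek δ > 0 such that 0 < |s − 4| < δ implies |3/s − (3/4)| < ε.
|3/s − (3/4)| = 3·|4 − s|/(4·|s|) = 3|s − 4|/(4|s|).
Require δ ≤ 2 so that |s| > 4 − 2 = 2, hence 4|s| > 8.
Then |3/s − (3/4)| < 3|s − 4|/8, which is < ε when |s − 4| < (8/3)ε.
Take δ = min(2, (8/3)ε). Then 0 < |s − 4| < δ gives both |s − 4| < 2 and |s − 4| < (8/3)ε, so |3/s − (3/4)| < ε.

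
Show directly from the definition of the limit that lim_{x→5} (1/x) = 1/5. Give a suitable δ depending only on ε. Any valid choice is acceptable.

Fix ε > 0. We seek δ > 0 such that 0 < |x − 5| < δ implies |1/x − (1/5)| < ε.
|1/x − (1/5)| = |5 − x|/(5·|x|) = |x − 5|/(5|x|).
Require δ ≤ 5/2 so that |x| > 5 − 5/2 = 5/2, hence 5|x| > 25/2.
Then |1/x − (1/5)| < |x − 5|/(25/2), which is < ε when |x − 5| < (25/2)ε.
Take δ = min(5/2, (25/2)ε). Then 0 < |x − 5| < δ gives both |x − 5| < 5/2 and |x − 5| < (25/2)ε, so |1/x − (1/5)| < ε.

δ = min(5/2, (25/2)ε)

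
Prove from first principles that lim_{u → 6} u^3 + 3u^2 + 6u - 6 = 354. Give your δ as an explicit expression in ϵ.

Let ϵ > 0 be given. We want δ > 0 such that 0 < |u − 6| < δ implies |(u^3 + 3u^2 + 6u - 6) − 354| < ϵ.
(u^3 + 3u^2 + 6u - 6) − 354 = u^3 + 3u^2 + 6u - 360 = (u − 6)(u^2 + 9u + 60).
So |(u^3 + 3u^2 + 6u - 6) − 354| = |u − 6|·|u^2 + 9u + 60|.
Require δ ≤ 1. Then |u − 6| < 1 gives |u| < 7, and by the triangle inequality |u^2 + 9u + 60| ≤ 7^2 + 9·7 + 60 = 172.
Hence |(u^3 + 3u^2 + 6u - 6) − 354| ≤ 172|u − 6| < ϵ provided |u − 6| < ϵ/172.
Take δ = min(1, ϵ/172). Then 0 < |u − 6| < δ gives both |u − 6| < 1 and |u − 6| < ϵ/172, so |(u^3 + 3u^2 + 6u - 6) − 354| < ϵ.

δ = min(1, ϵ/172)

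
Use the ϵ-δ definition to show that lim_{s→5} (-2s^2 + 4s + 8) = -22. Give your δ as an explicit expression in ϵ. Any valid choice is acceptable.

Let ϵ > 0. We want δ > 0 such that 0 < |s − 5| < δ implies |(-2s^2 + 4s + 8) + 22| < ϵ.
(-2s^2 + 4s + 8) + 22 = -2s^2 + 4s + 30 = (s − 5)(-2s - 6).
So |(-2s^2 + 4s + 8) + 22| = |s − 5|·|-2s - 6|.
Assume first that |s − 5| < 2, so |s| < 7. Then |-2s - 6| ≤ 2·7 + 6 = 20.
Hence |(-2s^2 + 4s + 8) + 22| ≤ 20|s − 5| < ϵ provided |s − 5| < ϵ/20.
Take δ = min(2, ϵ/20). Then 0 < |s − 5| < δ gives both |s − 5| < 2 and |s − 5| < ϵ/20, so |(-2s^2 + 4s + 8) + 22| < ϵ.

δ = min(2, ϵ/20)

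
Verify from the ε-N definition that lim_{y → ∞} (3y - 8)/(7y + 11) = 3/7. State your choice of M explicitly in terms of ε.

Fix ε > 0. We seek M > 0 such that y > M implies |(3y - 8)/(7y + 11) − (3/7)| < ε.
(3y - 8)/(7y + 11) − (3/7) = (7(3y - 8) − 3(7y + 11)) / (7(7y + 11)) = -89/(7(7y + 11)).
For y > 0 we have 7y + 11 > 7y, so |(3y - 8)/(7y + 11) − (3/7)| = 89/(7(7y + 11)) < 89/(7·7y) = (89/49)/y.
Thus |(3y - 8)/(7y + 11) − (3/7)| < ε whenever y > (89/49)/ε.
Take M = (89/49)/ε. If y > M then |(3y - 8)/(7y + 11) − (3/7)| < (89/49)/y < ε.

M = (89/49)/ε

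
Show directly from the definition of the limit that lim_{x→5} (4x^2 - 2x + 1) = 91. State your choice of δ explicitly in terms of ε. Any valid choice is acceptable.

δ = min(2, ε/46)

Fix ε > 0. We want δ > 0 such that 0 < |x − 5| < δ implies |(4x^2 - 2x + 1) − 91| < ε.
(4x^2 - 2x + 1) − 91 = 4x^2 - 2x - 90 = (x − 5)(4x + 18).
So |(4x^2 - 2x + 1) − 91| = |x − 5|·|4x + 18|.
Assume first that |x − 5| < 2, so |x| < 7. Then |4x + 18| ≤ 4·7 + 18 = 46.
Hence |(4x^2 - 2x + 1) − 91| ≤ 46|x − 5| < ε provided |x − 5| < ε/46.
Take δ = min(2, ε/46). Then 0 < |x − 5| < δ gives both |x − 5| < 2 and |x − 5| < ε/46, so |(4x^2 - 2x + 1) − 91| < ε.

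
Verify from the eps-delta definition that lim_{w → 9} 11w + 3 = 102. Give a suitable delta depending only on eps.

delta = eps/11

Fix eps > 0. We need delta > 0 so that 0 < |w − 9| < delta implies |(11w + 3) − 102| < eps.
Since (11w + 3) − 102 = 11(w − 9), we have |(11w + 3) − 102| = 11|w − 9|.
So 11|w − 9| < eps exactly when |w − 9| < eps/11.
Choosing delta = eps/11 gives |(11w + 3) − 102| = 11|w − 9| < eps whenever |w − 9| < delta.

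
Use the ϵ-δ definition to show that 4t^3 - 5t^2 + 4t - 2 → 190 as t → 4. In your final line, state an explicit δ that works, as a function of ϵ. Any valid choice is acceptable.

δ = min(1, ϵ/203)

Let ϵ > 0 be given. We want δ > 0 such that 0 < |t − 4| < δ implies |(4t^3 - 5t^2 + 4t - 2) − 190| < ϵ.
(4t^3 - 5t^2 + 4t - 2) − 190 = 4t^3 - 5t^2 + 4t - 192 = (t − 4)(4t^2 + 11t + 48).
So |(4t^3 - 5t^2 + 4t - 2) − 190| = |t − 4|·|4t^2 + 11t + 48|.
Require δ ≤ 1. Then |t − 4| < 1 gives |t| < 5, and by the triangle inequality |4t^2 + 11t + 48| ≤ 4·5^2 + 11·5 + 48 = 203.
Hence |(4t^3 - 5t^2 + 4t - 2) − 190| ≤ 203|t − 4| < ϵ provided |t − 4| < ϵ/203.
Choosing δ = min(1, ϵ/203) ensures both conditions, hence |(4t^3 - 5t^2 + 4t - 2) − 190| < ϵ.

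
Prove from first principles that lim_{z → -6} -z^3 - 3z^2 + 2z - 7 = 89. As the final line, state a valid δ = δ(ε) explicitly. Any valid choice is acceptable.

δ = min(1, ε/86)

Let ε > 0. We want δ > 0 such that 0 < |z + 6| < δ implies |(-z^3 - 3z^2 + 2z - 7) − 89| < ε.
(-z^3 - 3z^2 + 2z - 7) − 89 = -z^3 - 3z^2 + 2z - 96 = (z + 6)(-z^2 + 3z - 16).
So |(-z^3 - 3z^2 + 2z - 7) − 89| = |z + 6|·|-z^2 + 3z - 16|.
Assume first that |z + 6| < 1, so |z| < 7. Then |-z^2 + 3z - 16| ≤ 7^2 + 3·7 + 16 = 86.
Hence |(-z^3 - 3z^2 + 2z - 7) − 89| ≤ 86|z + 6| < ε provided |z + 6| < ε/86.
Take δ = min(1, ε/86). Then 0 < |z + 6| < δ gives both |z + 6| < 1 and |z + 6| < ε/86, so |(-z^3 - 3z^2 + 2z - 7) − 89| < ε.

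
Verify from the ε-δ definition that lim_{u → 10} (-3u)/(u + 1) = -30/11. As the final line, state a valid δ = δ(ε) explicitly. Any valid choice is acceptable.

δ = min(11/2, (121/6)ε)

Let ε > 0. We want δ > 0 with 0 < |u − 10| < δ ⇒ |(-3u)/(u + 1) + 30/11| < ε.
Combining over a common denominator, (-3u)/(u + 1) + 30/11 = [(-3u)·11 − (-30)·(u + 1)] / [11·(u + 1)] = -3(u − 10) / (11(u + 1)).
So |(-3u)/(u + 1) + 30/11| = 3|u − 10| / (11·|u + 1|).
Require δ ≤ 11/2, so |u + 1| ≥ |11| − |u − 10| > 11 − 11/2 = 11/2.
Hence |(-3u)/(u + 1) + 30/11| < 3|u − 10|/(11·(11/2)) = (6/121)|u − 10|, which is < ε once |u − 10| < (121/6)ε.
Take δ = min(11/2, (121/6)ε). Then 0 < |u − 10| < δ forces both bounds, so |(-3u)/(u + 1) + 30/11| < ε.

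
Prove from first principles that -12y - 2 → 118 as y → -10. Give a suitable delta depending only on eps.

delta = eps/12

Let eps > 0 be given. We need delta > 0 so that 0 < |y + 10| < delta implies |(-12y - 2) − 118| < eps.
|(-12y - 2) − 118| = |-12y - 120| = 12|y + 10|.
Thus it suffices that |y + 10| < eps/12.
Take delta = eps/12. If 0 < |y + 10| < delta then |(-12y - 2) − 118| = 12|y + 10| < 12·(eps/12) = eps.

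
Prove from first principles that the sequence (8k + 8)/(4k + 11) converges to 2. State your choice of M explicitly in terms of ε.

M = (7/2)/ε

Let ε > 0. For k ≥ 1, |(8k + 8)/(4k + 11) − 2| = |-56|/(4(4k + 11)) = 56/(4(4k + 11)).
Since 4k + 11 ≥ 4k for k ≥ 1, this is ≤ 56/(4·4k) = (7/2)/k.
So |(8k + 8)/(4k + 11) − 2| < ε whenever k > (7/2)/ε.
Take M = (7/2)/ε. If k > M then |(8k + 8)/(4k + 11) − 2| ≤ (7/2)/k < ε.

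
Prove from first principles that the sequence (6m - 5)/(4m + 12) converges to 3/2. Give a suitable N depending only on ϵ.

N = (23/4)/ϵ

Let ϵ > 0. For m ≥ 1, |(6m - 5)/(4m + 12) − (3/2)| = |-92|/(4(4m + 12)) = 92/(4(4m + 12)).
Since 4m + 12 ≥ 4m for m ≥ 1, this is ≤ 92/(4·4m) = (23/4)/m.
So |(6m - 5)/(4m + 12) − (3/2)| < ϵ whenever m > (23/4)/ϵ.
Take N = (23/4)/ϵ. If m > N then |(6m - 5)/(4m + 12) − (3/2)| ≤ (23/4)/m < ϵ.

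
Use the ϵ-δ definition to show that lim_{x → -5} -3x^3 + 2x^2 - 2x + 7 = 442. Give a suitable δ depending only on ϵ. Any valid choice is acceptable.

Fix ϵ > 0. We want δ > 0 such that 0 < |x + 5| < δ implies |(-3x^3 + 2x^2 - 2x + 7) − 442| < ϵ.
(-3x^3 + 2x^2 - 2x + 7) − 442 = -3x^3 + 2x^2 - 2x - 435 = (x + 5)(-3x^2 + 17x - 87).
So |(-3x^3 + 2x^2 - 2x + 7) − 442| = |x + 5|·|-3x^2 + 17x - 87|.
Require δ ≤ 2. Then |x + 5| < 2 gives |x| < 7, and by the triangle inequality |-3x^2 + 17x - 87| ≤ 3·7^2 + 17·7 + 87 = 353.
Hence |(-3x^3 + 2x^2 - 2x + 7) − 442| ≤ 353|x + 5| < ϵ provided |x + 5| < ϵ/353.
Take δ = min(2, ϵ/353). Then 0 < |x + 5| < δ gives both |x + 5| < 2 and |x + 5| < ϵ/353, so |(-3x^3 + 2x^2 - 2x + 7) − 442| < ϵ.

δ = min(2, ϵ/353)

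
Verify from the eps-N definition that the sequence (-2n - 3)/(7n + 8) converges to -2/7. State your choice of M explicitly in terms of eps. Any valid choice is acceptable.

Let eps > 0. For n ≥ 1, |(-2n - 3)/(7n + 8) + 2/7| = |-5|/(7(7n + 8)) = 5/(7(7n + 8)).
Since 7n + 8 ≥ 7n for n ≥ 1, this is ≤ 5/(7·7n) = (5/49)/n.
So |(-2n - 3)/(7n + 8) + 2/7| < eps whenever n > (5/49)/eps.
Take M = (5/49)/eps. If n > M then |(-2n - 3)/(7n + 8) + 2/7| ≤ (5/49)/n < eps.

M = (5/49)/eps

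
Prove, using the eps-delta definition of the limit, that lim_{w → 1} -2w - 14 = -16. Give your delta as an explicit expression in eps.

delta = eps/2

Suppose eps > 0. We need delta > 0 so that 0 < |w − 1| < delta implies |(-2w - 14) + 16| < eps.
Since (-2w - 14) + 16 = -2(w − 1), we have |(-2w - 14) + 16| = 2|w − 1|.
Thus it suffices that |w − 1| < eps/2.
Take delta = eps/2. If 0 < |w − 1| < delta then |(-2w - 14) + 16| = 2|w − 1| < 2·(eps/2) = eps.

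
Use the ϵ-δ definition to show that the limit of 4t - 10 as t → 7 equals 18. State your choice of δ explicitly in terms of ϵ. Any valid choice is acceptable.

δ = ϵ/4

Suppose ϵ > 0. We need δ > 0 so that 0 < |t − 7| < δ implies |(4t - 10) − 18| < ϵ.
|(4t - 10) − 18| = |4t - 28| = 4|t − 7|.
Thus it suffices that |t − 7| < ϵ/4.
Take δ = ϵ/4. If 0 < |t − 7| < δ then |(4t - 10) − 18| = 4|t − 7| < 4·(ϵ/4) = ϵ.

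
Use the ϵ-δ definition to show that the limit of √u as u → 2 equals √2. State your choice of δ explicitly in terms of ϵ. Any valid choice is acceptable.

Let ϵ > 0. We want δ > 0 such that 0 < |u − 2| < δ implies |√u − √2| < ϵ.
Multiplying by the conjugate, |√u − √2| = |u − 2|/(√u + √2).
Restrict δ ≤ 2 so that |u − 2| < 2 forces u > 0, and then √u + √2 > √2.
Hence |√u − √2| < |u − 2|/√2, which is < ϵ once |u − 2| < √2·ϵ.
Take δ = min(2, √2·ϵ). If 0 < |u − 2| < δ then u > 0 and |√u − √2| < |u − 2|/√2 < ϵ.

δ = min(2, √2·ϵ)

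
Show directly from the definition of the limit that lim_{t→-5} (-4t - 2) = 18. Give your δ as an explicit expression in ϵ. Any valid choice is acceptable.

δ = ϵ/4

Let ϵ > 0. We need δ > 0 so that 0 < |t + 5| < δ implies |(-4t - 2) − 18| < ϵ.
|(-4t - 2) − 18| = |-4t - 20| = 4|t + 5|.
Thus it suffices that |t + 5| < ϵ/4.
Choosing δ = ϵ/4 gives |(-4t - 2) − 18| = 4|t + 5| < ϵ whenever |t + 5| < δ.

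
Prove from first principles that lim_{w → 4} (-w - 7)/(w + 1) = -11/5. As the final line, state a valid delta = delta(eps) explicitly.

Let eps > 0 be given. We want delta > 0 with 0 < |w − 4| < delta ⇒ |(-w - 7)/(w + 1) + 11/5| < eps.
Combining over a common denominator, (-w - 7)/(w + 1) + 11/5 = [(-w - 7)·5 − (-11)·(w + 1)] / [5·(w + 1)] = 6(w − 4) / (5(w + 1)).
So |(-w - 7)/(w + 1) + 11/5| = 6|w − 4| / (5·|w + 1|).
Require delta ≤ 5/2, so |w + 1| ≥ |5| − |w − 4| > 5 − 5/2 = 5/2.
Hence |(-w - 7)/(w + 1) + 11/5| < 6|w − 4|/(5·(5/2)) = (12/25)|w − 4|, which is < eps once |w − 4| < (25/12)eps.
Take delta = min(5/2, (25/12)eps). Then 0 < |w − 4| < delta forces both bounds, so |(-w - 7)/(w + 1) + 11/5| < eps.

delta = min(5/2, (25/12)eps)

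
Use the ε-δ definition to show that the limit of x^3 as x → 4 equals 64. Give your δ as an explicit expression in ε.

Fix ε > 0. We seek δ > 0 with 0 < |x − 4| < δ ⇒ |x^3 − 64| < ε.
Factor: x^3 − 64 = (x − 4)(x^2 + 4x + 16), so |x^3 − 64| = |x − 4|·|x^2 + 4x + 16|.
Impose δ ≤ 1 so that |x| < 5; then |x^2 + 4x + 16| ≤ 61.
Hence |x^3 − 64| ≤ 61|x − 4|, which is < ε once |x − 4| < ε/61.
Take δ = min(1, ε/61). If 0 < |x − 4| < δ then both bounds hold and |x^3 − 64| ≤ 61|x − 4| < 61·(ε/61) = ε.

δ = min(1, ε/61)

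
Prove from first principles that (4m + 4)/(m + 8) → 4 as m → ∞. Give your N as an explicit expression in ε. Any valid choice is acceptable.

Let ε > 0. For m ≥ 1, |(4m + 4)/(m + 8) − 4| = |-28|/((m + 8)) = 28/((m + 8)).
Since m + 8 ≥ m for m ≥ 1, this is ≤ 28/(m) = 28/m.
So |(4m + 4)/(m + 8) − 4| < ε whenever m > 28/ε.
Take N = 28/ε. If m > N then |(4m + 4)/(m + 8) − 4| ≤ 28/m < ε.

N = 28/ε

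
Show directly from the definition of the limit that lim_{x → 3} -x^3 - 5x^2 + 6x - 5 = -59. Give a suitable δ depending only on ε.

Fix ε > 0. We want δ > 0 such that 0 < |x − 3| < δ implies |(-x^3 - 5x^2 + 6x - 5) + 59| < ε.
(-x^3 - 5x^2 + 6x - 5) + 59 = -x^3 - 5x^2 + 6x + 54 = (x − 3)(-x^2 - 8x - 18).
So |(-x^3 - 5x^2 + 6x - 5) + 59| = |x − 3|·|-x^2 - 8x - 18|.
Require δ ≤ 1. Then |x − 3| < 1 gives |x| < 4, and by the triangle inequality |-x^2 - 8x - 18| ≤ 4^2 + 8·4 + 18 = 66.
Hence |(-x^3 - 5x^2 + 6x - 5) + 59| ≤ 66|x − 3| < ε provided |x − 3| < ε/66.
Take δ = min(1, ε/66). Then 0 < |x − 3| < δ gives both |x − 3| < 1 and |x − 3| < ε/66, so |(-x^3 - 5x^2 + 6x - 5) + 59| < ε.

δ = min(1, ε/66)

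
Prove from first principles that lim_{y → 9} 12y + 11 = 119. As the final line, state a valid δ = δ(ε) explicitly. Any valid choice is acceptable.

Fix ε > 0. We need δ > 0 so that 0 < |y − 9| < δ implies |(12y + 11) − 119| < ε.
|(12y + 11) − 119| = |12y - 108| = 12|y − 9|.
Thus it suffices that |y − 9| < ε/12.
Take δ = ε/12. If 0 < |y − 9| < δ then |(12y + 11) − 119| = 12|y − 9| < 12·(ε/12) = ε.

δ = ε/12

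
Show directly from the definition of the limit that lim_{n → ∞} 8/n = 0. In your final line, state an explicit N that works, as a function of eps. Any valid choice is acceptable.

N = 8/eps

Fix eps > 0. For n ≥ 1, |8/n − 0| = 8/(n) ≤ 8/n.
We need 8/n < eps, i.e. n > 8/eps.
Take N = 8/eps. If n > N then |8/n| ≤ 8/n < eps.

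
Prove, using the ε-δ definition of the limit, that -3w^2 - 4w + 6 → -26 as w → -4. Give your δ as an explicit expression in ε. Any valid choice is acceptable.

Let ε > 0. We want δ > 0 such that 0 < |w + 4| < δ implies |(-3w^2 - 4w + 6) + 26| < ε.
(-3w^2 - 4w + 6) + 26 = -3w^2 - 4w + 32 = (w + 4)(-3w + 8).
So |(-3w^2 - 4w + 6) + 26| = |w + 4|·|-3w + 8|.
Assume first that |w + 4| < 1, so |w| < 5. Then |-3w + 8| ≤ 3·5 + 8 = 23.
Hence |(-3w^2 - 4w + 6) + 26| ≤ 23|w + 4| < ε provided |w + 4| < ε/23.
Take δ = min(1, ε/23). Then 0 < |w + 4| < δ gives both |w + 4| < 1 and |w + 4| < ε/23, so |(-3w^2 - 4w + 6) + 26| < ε.

δ = min(1, ε/23)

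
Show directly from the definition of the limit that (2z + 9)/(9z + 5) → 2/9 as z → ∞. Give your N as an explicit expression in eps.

N = (71/81)/eps

Let eps > 0 be given. We seek N > 0 such that z > N implies |(2z + 9)/(9z + 5) − (2/9)| < eps.
(2z + 9)/(9z + 5) − (2/9) = (9(2z + 9) − 2(9z + 5)) / (9(9z + 5)) = 71/(9(9z + 5)).
For z > 0 we have 9z + 5 > 9z, so |(2z + 9)/(9z + 5) − (2/9)| = 71/(9(9z + 5)) < 71/(9·9z) = (71/81)/z.
Thus |(2z + 9)/(9z + 5) − (2/9)| < eps whenever z > (71/81)/eps.
Take N = (71/81)/eps. If z > N then |(2z + 9)/(9z + 5) − (2/9)| < (71/81)/z < eps.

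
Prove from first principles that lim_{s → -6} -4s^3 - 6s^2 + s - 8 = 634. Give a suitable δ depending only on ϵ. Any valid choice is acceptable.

δ = min(1, ϵ/429)

Let ϵ > 0 be given. We want δ > 0 such that 0 < |s + 6| < δ implies |(-4s^3 - 6s^2 + s - 8) − 634| < ϵ.
(-4s^3 - 6s^2 + s - 8) − 634 = -4s^3 - 6s^2 + s - 642 = (s + 6)(-4s^2 + 18s - 107).
So |(-4s^3 - 6s^2 + s - 8) − 634| = |s + 6|·|-4s^2 + 18s - 107|.
Require δ ≤ 1. Then |s + 6| < 1 gives |s| < 7, and by the triangle inequality |-4s^2 + 18s - 107| ≤ 4·7^2 + 18·7 + 107 = 429.
Hence |(-4s^3 - 6s^2 + s - 8) − 634| ≤ 429|s + 6| < ϵ provided |s + 6| < ϵ/429.
Choosing δ = min(1, ϵ/429) ensures both conditions, hence |(-4s^3 - 6s^2 + s - 8) − 634| < ϵ.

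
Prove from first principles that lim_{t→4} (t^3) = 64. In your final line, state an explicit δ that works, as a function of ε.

δ = min(1, ε/61)

Fix ε > 0. We seek δ > 0 with 0 < |t − 4| < δ ⇒ |t^3 − 64| < ε.
Factor: t^3 − 64 = (t − 4)(t^2 + 4t + 16), so |t^3 − 64| = |t − 4|·|t^2 + 4t + 16|.
Restrict δ ≤ 1. Then |t − 4| < 1 gives |t| < 5, so by the triangle inequality |t^2 + 4t + 16| ≤ 5^2 + 4·5 + 16 = 61.
Hence |t^3 − 64| ≤ 61|t − 4|, which is < ε once |t − 4| < ε/61.
Take δ = min(1, ε/61). If 0 < |t − 4| < δ then both bounds hold and |t^3 − 64| ≤ 61|t − 4| < 61·(ε/61) = ε.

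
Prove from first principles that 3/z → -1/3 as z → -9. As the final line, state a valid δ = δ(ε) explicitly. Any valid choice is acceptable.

δ = min(9/2, (27/2)ε)

Fix ε > 0. We seek δ > 0 such that 0 < |z + 9| < δ implies |3/z + 1/3| < ε.
|3/z + 1/3| = 3·|-9 − z|/(9·|z|) = 3|z + 9|/(9|z|).
Restrict δ ≤ 9/2. Then |z + 9| < 9/2 gives |z| > 9/2, so 9|z| > 81/2.
Then |3/z + 1/3| < 3|z + 9|/(81/2), which is < ε when |z + 9| < (27/2)ε.
Take δ = min(9/2, (27/2)ε). Then 0 < |z + 9| < δ gives both |z + 9| < 9/2 and |z + 9| < (27/2)ε, so |3/z + 1/3| < ε.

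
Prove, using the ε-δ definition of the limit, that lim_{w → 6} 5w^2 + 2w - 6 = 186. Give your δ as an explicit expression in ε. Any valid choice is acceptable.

Suppose ε > 0. We want δ > 0 such that 0 < |w − 6| < δ implies |(5w^2 + 2w - 6) − 186| < ε.
(5w^2 + 2w - 6) − 186 = 5w^2 + 2w - 192 = (w − 6)(5w + 32).
So |(5w^2 + 2w - 6) − 186| = |w − 6|·|5w + 32|.
Require δ ≤ 1. Then |w − 6| < 1 gives |w| < 7, and by the triangle inequality |5w + 32| ≤ 5·7 + 32 = 67.
Hence |(5w^2 + 2w - 6) − 186| ≤ 67|w − 6| < ε provided |w − 6| < ε/67.
Choosing δ = min(1, ε/67) ensures both conditions, hence |(5w^2 + 2w - 6) − 186| < ε.

δ = min(1, ε/67)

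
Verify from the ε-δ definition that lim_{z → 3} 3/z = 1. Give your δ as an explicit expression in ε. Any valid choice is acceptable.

Suppose ε > 0. We seek δ > 0 such that 0 < |z − 3| < δ implies |3/z − 1| < ε.
|3/z − 1| = 3·|3 − z|/(3·|z|) = 3|z − 3|/(3|z|).
Require δ ≤ 3/2 so that |z| > 3 − 3/2 = 3/2, hence 3|z| > 9/2.
Then |3/z − 1| < 3|z − 3|/(9/2), which is < ε when |z − 3| < (3/2)ε.
Take δ = min(3/2, (3/2)ε). Then 0 < |z − 3| < δ gives both |z − 3| < 3/2 and |z − 3| < (3/2)ε, so |3/z − 1| < ε.

δ = min(3/2, (3/2)ε)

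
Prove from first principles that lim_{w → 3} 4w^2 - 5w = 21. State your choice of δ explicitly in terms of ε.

Let ε > 0 be given. We want δ > 0 such that 0 < |w − 3| < δ implies |(4w^2 - 5w) − 21| < ε.
(4w^2 - 5w) − 21 = 4w^2 - 5w - 21 = (w − 3)(4w + 7).
So |(4w^2 - 5w) − 21| = |w − 3|·|4w + 7|.
Assume first that |w − 3| < 1, so |w| < 4. Then |4w + 7| ≤ 4·4 + 7 = 23.
Hence |(4w^2 - 5w) − 21| ≤ 23|w − 3| < ε provided |w − 3| < ε/23.
Take δ = min(1, ε/23). Then 0 < |w − 3| < δ gives both |w − 3| < 1 and |w − 3| < ε/23, so |(4w^2 - 5w) − 21| < ε.

δ = min(1, ε/23)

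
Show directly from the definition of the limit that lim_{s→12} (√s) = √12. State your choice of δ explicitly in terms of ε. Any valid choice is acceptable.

δ = min(12, √12·ε)

Suppose ε > 0. We want δ > 0 such that 0 < |s − 12| < δ implies |√s − √12| < ε.
Multiplying by the conjugate, |√s − √12| = |s − 12|/(√s + √12).
Restrict δ ≤ 12 so that |s − 12| < 12 forces s > 0, and then √s + √12 > √12.
Hence |√s − √12| < |s − 12|/√12, which is < ε once |s − 12| < √12·ε.
Take δ = min(12, √12·ε). If 0 < |s − 12| < δ then s > 0 and |√s − √12| < |s − 12|/√12 < ε.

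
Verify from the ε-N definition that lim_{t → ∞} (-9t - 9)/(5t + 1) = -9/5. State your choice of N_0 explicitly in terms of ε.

Suppose ε > 0. We seek N_0 > 0 such that t > N_0 implies |(-9t - 9)/(5t + 1) + 9/5| < ε.
(-9t - 9)/(5t + 1) + 9/5 = (5(-9t - 9) − (-9)(5t + 1)) / (5(5t + 1)) = -36/(5(5t + 1)).
For t > 0 we have 5t + 1 > 5t, so |(-9t - 9)/(5t + 1) + 9/5| = 36/(5(5t + 1)) < 36/(5·5t) = (36/25)/t.
Thus |(-9t - 9)/(5t + 1) + 9/5| < ε whenever t > (36/25)/ε.
Take N_0 = (36/25)/ε. If t > N_0 then |(-9t - 9)/(5t + 1) + 9/5| < (36/25)/t < ε.

N_0 = (36/25)/ε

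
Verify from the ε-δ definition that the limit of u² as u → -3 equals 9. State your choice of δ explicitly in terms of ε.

Suppose ε > 0. We seek δ > 0 with 0 < |u + 3| < δ ⇒ |u² − 9| < ε.
Factor: u² − 9 = (u + 3)(u - 3), so |u² − 9| = |u + 3|·|u - 3|.
Impose δ ≤ 1 so that |u| < 4; then |u - 3| ≤ 7.
Hence |u² − 9| ≤ 7|u + 3|, which is < ε once |u + 3| < ε/7.
Take δ = min(1, ε/7). If 0 < |u + 3| < δ then both bounds hold and |u² − 9| ≤ 7|u + 3| < 7·(ε/7) = ε.

δ = min(1, ε/7)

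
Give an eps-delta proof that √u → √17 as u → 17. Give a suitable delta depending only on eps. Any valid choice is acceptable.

delta = min(17, √17·eps)

Let eps > 0. We want delta > 0 such that 0 < |u − 17| < delta implies |√u − √17| < eps.
Rationalise: √u − √17 = (u − 17)/(√u + √17), so |√u − √17| = |u − 17|/(√u + √17).
Restrict delta ≤ 17 so that |u − 17| < 17 forces u > 0, and then √u + √17 > √17.
Hence |√u − √17| < |u − 17|/√17, which is < eps once |u − 17| < √17·eps.
Take delta = min(17, √17·eps). If 0 < |u − 17| < delta then u > 0 and |√u − √17| < |u − 17|/√17 < eps.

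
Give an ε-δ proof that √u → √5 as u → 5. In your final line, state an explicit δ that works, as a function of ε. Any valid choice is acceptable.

δ = min(5, √5·ε)

Fix ε > 0. We want δ > 0 such that 0 < |u − 5| < δ implies |√u − √5| < ε.
Rationalise: √u − √5 = (u − 5)/(√u + √5), so |√u − √5| = |u − 5|/(√u + √5).
Restrict δ ≤ 5 so that |u − 5| < 5 forces u > 0, and then √u + √5 > √5.
Hence |√u − √5| < |u − 5|/√5, which is < ε once |u − 5| < √5·ε.
Take δ = min(5, √5·ε). If 0 < |u − 5| < δ then u > 0 and |√u − √5| < |u − 5|/√5 < ε.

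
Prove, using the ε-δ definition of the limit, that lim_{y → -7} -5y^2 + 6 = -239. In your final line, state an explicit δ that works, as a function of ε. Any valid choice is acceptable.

δ = min(1, ε/75)

Suppose ε > 0. We want δ > 0 such that 0 < |y + 7| < δ implies |(-5y^2 + 6) + 239| < ε.
(-5y^2 + 6) + 239 = -5y^2 + 245 = (y + 7)(-5y + 35).
So |(-5y^2 + 6) + 239| = |y + 7|·|-5y + 35|.
Require δ ≤ 1. Then |y + 7| < 1 gives |y| < 8, and by the triangle inequality |-5y + 35| ≤ 5·8 + 35 = 75.
Hence |(-5y^2 + 6) + 239| ≤ 75|y + 7| < ε provided |y + 7| < ε/75.
Choosing δ = min(1, ε/75) ensures both conditions, hence |(-5y^2 + 6) + 239| < ε.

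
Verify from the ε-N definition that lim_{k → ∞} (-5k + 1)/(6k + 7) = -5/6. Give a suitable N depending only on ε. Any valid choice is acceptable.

N = (41/36)/ε

Suppose ε > 0. For k ≥ 1, |(-5k + 1)/(6k + 7) + 5/6| = |41|/(6(6k + 7)) = 41/(6(6k + 7)).
Since 6k + 7 ≥ 6k for k ≥ 1, this is ≤ 41/(6·6k) = (41/36)/k.
So |(-5k + 1)/(6k + 7) + 5/6| < ε whenever k > (41/36)/ε.
Take N = (41/36)/ε. If k > N then |(-5k + 1)/(6k + 7) + 5/6| ≤ (41/36)/k < ε.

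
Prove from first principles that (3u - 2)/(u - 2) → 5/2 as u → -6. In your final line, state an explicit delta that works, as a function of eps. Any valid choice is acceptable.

Let eps > 0. We want delta > 0 with 0 < |u + 6| < delta ⇒ |(3u - 2)/(u - 2) − (5/2)| < eps.
Combining over a common denominator, (3u - 2)/(u - 2) − (5/2) = [(3u - 2)·(-8) − (-20)·(u - 2)] / [(-8)·(u - 2)] = -4(u + 6) / ((-8)(u - 2)).
So |(3u - 2)/(u - 2) − (5/2)| = 4|u + 6| / (8·|u − 2|).
Require delta ≤ 4, so |u − 2| ≥ |-8| − |u + 6| > 8 − 4 = 4.
Hence |(3u - 2)/(u - 2) − (5/2)| < 4|u + 6|/(8·4) = (1/8)|u + 6|, which is < eps once |u + 6| < 8eps.
Take delta = min(4, 8eps). Then 0 < |u + 6| < delta forces both bounds, so |(3u - 2)/(u - 2) − (5/2)| < eps.

delta = min(4, 8eps)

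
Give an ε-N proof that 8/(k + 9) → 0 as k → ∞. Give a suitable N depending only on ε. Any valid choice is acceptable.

N = 8/ε

Let ε > 0 be given. For k ≥ 1, |8/(k + 9) − 0| = 8/(k + 9) ≤ 8/k.
We need 8/k < ε, i.e. k > 8/ε.
Take N = 8/ε. If k > N then |8/(k + 9)| ≤ 8/k < ε.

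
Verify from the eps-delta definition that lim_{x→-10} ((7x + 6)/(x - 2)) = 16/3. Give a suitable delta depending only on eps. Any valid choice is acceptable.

delta = min(6, (18/5)eps)

Suppose eps > 0. We want delta > 0 with 0 < |x + 10| < delta ⇒ |(7x + 6)/(x - 2) − (16/3)| < eps.
Combining over a common denominator, (7x + 6)/(x - 2) − (16/3) = [(7x + 6)·(-12) − (-64)·(x - 2)] / [(-12)·(x - 2)] = -20(x + 10) / ((-12)(x - 2)).
So |(7x + 6)/(x - 2) − (16/3)| = 20|x + 10| / (12·|x − 2|).
Restrict delta ≤ 6. Then |x + 10| < 6 gives |x − 2| = |(x + 10) + (-12)| ≥ 12 − 6 = 6.
Hence |(7x + 6)/(x - 2) − (16/3)| < 20|x + 10|/(12·6) = (5/18)|x + 10|, which is < eps once |x + 10| < (18/5)eps.
Take delta = min(6, (18/5)eps). Then 0 < |x + 10| < delta forces both bounds, so |(7x + 6)/(x - 2) − (16/3)| < eps.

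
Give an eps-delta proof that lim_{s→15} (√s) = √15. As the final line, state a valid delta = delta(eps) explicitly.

Let eps > 0 be given. We want delta > 0 such that 0 < |s − 15| < delta implies |√s − √15| < eps.
Rationalise: √s − √15 = (s − 15)/(√s + √15), so |√s − √15| = |s − 15|/(√s + √15).
Restrict delta ≤ 15 so that |s − 15| < 15 forces s > 0, and then √s + √15 > √15.
Hence |√s − √15| < |s − 15|/√15, which is < eps once |s − 15| < √15·eps.
Take delta = min(15, √15·eps). If 0 < |s − 15| < delta then s > 0 and |√s − √15| < |s − 15|/√15 < eps.

delta = min(15, √15·eps)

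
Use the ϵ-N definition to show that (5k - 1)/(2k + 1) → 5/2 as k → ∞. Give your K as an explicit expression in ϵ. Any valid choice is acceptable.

Let ϵ > 0. For k ≥ 1, |(5k - 1)/(2k + 1) − (5/2)| = |-7|/(2(2k + 1)) = 7/(2(2k + 1)).
Since 2k + 1 ≥ 2k for k ≥ 1, this is ≤ 7/(2·2k) = (7/4)/k.
So |(5k - 1)/(2k + 1) − (5/2)| < ϵ whenever k > (7/4)/ϵ.
Take K = (7/4)/ϵ. If k > K then |(5k - 1)/(2k + 1) − (5/2)| ≤ (7/4)/k < ϵ.

K = (7/4)/ϵ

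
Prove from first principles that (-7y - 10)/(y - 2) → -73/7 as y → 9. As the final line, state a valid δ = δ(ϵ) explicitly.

δ = min(7/2, (49/48)ϵ)

Suppose ϵ > 0. We want δ > 0 with 0 < |y − 9| < δ ⇒ |(-7y - 10)/(y - 2) + 73/7| < ϵ.
Combining over a common denominator, (-7y - 10)/(y - 2) + 73/7 = [(-7y - 10)·7 − (-73)·(y - 2)] / [7·(y - 2)] = 24(y − 9) / (7(y - 2)).
So |(-7y - 10)/(y - 2) + 73/7| = 24|y − 9| / (7·|y − 2|).
Restrict δ ≤ 7/2. Then |y − 9| < 7/2 gives |y − 2| = |(y − 9) + 7| ≥ 7 − 7/2 = 7/2.
Hence |(-7y - 10)/(y - 2) + 73/7| < 24|y − 9|/(7·(7/2)) = (48/49)|y − 9|, which is < ϵ once |y − 9| < (49/48)ϵ.
Take δ = min(7/2, (49/48)ϵ). Then 0 < |y − 9| < δ forces both bounds, so |(-7y - 10)/(y - 2) + 73/7| < ϵ.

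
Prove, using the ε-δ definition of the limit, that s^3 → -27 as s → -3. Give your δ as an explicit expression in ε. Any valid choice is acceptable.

Suppose ε > 0. We seek δ > 0 with 0 < |s + 3| < δ ⇒ |s^3 + 27| < ε.
Factor: s^3 + 27 = (s + 3)(s^2 - 3s + 9), so |s^3 + 27| = |s + 3|·|s^2 - 3s + 9|.
Restrict δ ≤ 1. Then |s + 3| < 1 gives |s| < 4, so by the triangle inequality |s^2 - 3s + 9| ≤ 4^2 + 3·4 + 9 = 37.
Hence |s^3 + 27| ≤ 37|s + 3|, which is < ε once |s + 3| < ε/37.
Take δ = min(1, ε/37). If 0 < |s + 3| < δ then both bounds hold and |s^3 + 27| ≤ 37|s + 3| < 37·(ε/37) = ε.

δ = min(1, ε/37)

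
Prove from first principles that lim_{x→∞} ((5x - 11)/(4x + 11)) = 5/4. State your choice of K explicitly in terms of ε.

Let ε > 0 be given. We seek K > 0 such that x > K implies |(5x - 11)/(4x + 11) − (5/4)| < ε.
(5x - 11)/(4x + 11) − (5/4) = (4(5x - 11) − 5(4x + 11)) / (4(4x + 11)) = -99/(4(4x + 11)).
For x > 0 we have 4x + 11 > 4x, so |(5x - 11)/(4x + 11) − (5/4)| = 99/(4(4x + 11)) < 99/(4·4x) = (99/16)/x.
Thus |(5x - 11)/(4x + 11) − (5/4)| < ε whenever x > (99/16)/ε.
Take K = (99/16)/ε. If x > K then |(5x - 11)/(4x + 11) − (5/4)| < (99/16)/x < ε.

K = (99/16)/ε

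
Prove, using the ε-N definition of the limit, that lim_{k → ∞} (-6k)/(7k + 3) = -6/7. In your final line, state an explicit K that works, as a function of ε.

K = (18/49)/ε

Fix ε > 0. For k ≥ 1, |(-6k)/(7k + 3) + 6/7| = |18|/(7(7k + 3)) = 18/(7(7k + 3)).
Since 7k + 3 ≥ 7k for k ≥ 1, this is ≤ 18/(7·7k) = (18/49)/k.
So |(-6k)/(7k + 3) + 6/7| < ε whenever k > (18/49)/ε.
Take K = (18/49)/ε. If k > K then |(-6k)/(7k + 3) + 6/7| ≤ (18/49)/k < ε.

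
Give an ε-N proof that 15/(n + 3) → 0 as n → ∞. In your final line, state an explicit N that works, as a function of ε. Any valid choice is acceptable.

Fix ε > 0. For n ≥ 1, |15/(n + 3) − 0| = 15/(n + 3) ≤ 15/n.
We need 15/n < ε, i.e. n > 15/ε.
Take N = 15/ε. If n > N then |15/(n + 3)| ≤ 15/n < ε.

N = 15/ε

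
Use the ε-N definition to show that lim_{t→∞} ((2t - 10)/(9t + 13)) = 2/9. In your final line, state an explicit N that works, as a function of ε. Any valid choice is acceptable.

Suppose ε > 0. We seek N > 0 such that t > N implies |(2t - 10)/(9t + 13) − (2/9)| < ε.
(2t - 10)/(9t + 13) − (2/9) = (9(2t - 10) − 2(9t + 13)) / (9(9t + 13)) = -116/(9(9t + 13)).
For t > 0 we have 9t + 13 > 9t, so |(2t - 10)/(9t + 13) − (2/9)| = 116/(9(9t + 13)) < 116/(9·9t) = (116/81)/t.
Thus |(2t - 10)/(9t + 13) − (2/9)| < ε whenever t > (116/81)/ε.
Take N = (116/81)/ε. If t > N then |(2t - 10)/(9t + 13) − (2/9)| < (116/81)/t < ε.

N = (116/81)/ε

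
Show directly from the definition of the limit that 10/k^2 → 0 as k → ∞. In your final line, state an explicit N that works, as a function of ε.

Suppose ε > 0. For k ≥ 1, |10/k^2 − 0| = 10/k^2.
10/k^2 < ε ⇔ k^2 > 10/ε ⇔ k > (10/ε)^{1/2}.
Take N = (10/ε)^{1/2}. Then k > N implies 10/k^2 < ε.

N = (10/ε)^{1/2}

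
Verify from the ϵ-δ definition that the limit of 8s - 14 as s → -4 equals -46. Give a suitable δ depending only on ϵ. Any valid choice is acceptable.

δ = ϵ/8

Suppose ϵ > 0. We need δ > 0 so that 0 < |s + 4| < δ implies |(8s - 14) + 46| < ϵ.
Since (8s - 14) + 46 = 8(s + 4), we have |(8s - 14) + 46| = 8|s + 4|.
Thus it suffices that |s + 4| < ϵ/8.
Choosing δ = ϵ/8 gives |(8s - 14) + 46| = 8|s + 4| < ϵ whenever |s + 4| < δ.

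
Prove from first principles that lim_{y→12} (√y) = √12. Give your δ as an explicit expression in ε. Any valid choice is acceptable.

δ = min(12, √12·ε)

Let ε > 0 be given. We want δ > 0 such that 0 < |y − 12| < δ implies |√y − √12| < ε.
Rationalise: √y − √12 = (y − 12)/(√y + √12), so |√y − √12| = |y − 12|/(√y + √12).
Restrict δ ≤ 12 so that |y − 12| < 12 forces y > 0, and then √y + √12 > √12.
Hence |√y − √12| < |y − 12|/√12, which is < ε once |y − 12| < √12·ε.
Take δ = min(12, √12·ε). If 0 < |y − 12| < δ then y > 0 and |√y − √12| < |y − 12|/√12 < ε.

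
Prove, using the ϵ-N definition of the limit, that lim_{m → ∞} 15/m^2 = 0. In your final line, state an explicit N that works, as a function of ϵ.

Suppose ϵ > 0. For m ≥ 1, |15/m^2 − 0| = 15/m^2.
15/m^2 < ϵ ⇔ m^2 > 15/ϵ ⇔ m > (15/ϵ)^{1/2}.
Take N = (15/ϵ)^{1/2}. Then m > N implies 15/m^2 < ϵ.

N = (15/ϵ)^{1/2}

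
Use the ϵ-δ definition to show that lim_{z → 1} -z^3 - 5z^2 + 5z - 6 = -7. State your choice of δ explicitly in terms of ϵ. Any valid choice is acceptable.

δ = min(1, ϵ/17)

Suppose ϵ > 0. We want δ > 0 such that 0 < |z − 1| < δ implies |(-z^3 - 5z^2 + 5z - 6) + 7| < ϵ.
(-z^3 - 5z^2 + 5z - 6) + 7 = -z^3 - 5z^2 + 5z + 1 = (z − 1)(-z^2 - 6z - 1).
So |(-z^3 - 5z^2 + 5z - 6) + 7| = |z − 1|·|-z^2 - 6z - 1|.
Assume first that |z − 1| < 1, so |z| < 2. Then |-z^2 - 6z - 1| ≤ 2^2 + 6·2 + 1 = 17.
Hence |(-z^3 - 5z^2 + 5z - 6) + 7| ≤ 17|z − 1| < ϵ provided |z − 1| < ϵ/17.
Take δ = min(1, ϵ/17). Then 0 < |z − 1| < δ gives both |z − 1| < 1 and |z − 1| < ϵ/17, so |(-z^3 - 5z^2 + 5z - 6) + 7| < ϵ.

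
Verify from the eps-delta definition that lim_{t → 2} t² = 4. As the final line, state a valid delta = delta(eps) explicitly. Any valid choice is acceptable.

Fix eps > 0. We seek delta > 0 with 0 < |t − 2| < delta ⇒ |t² − 4| < eps.
Factor: t² − 4 = (t − 2)(t + 2), so |t² − 4| = |t − 2|·|t + 2|.
Restrict delta ≤ 2. Then |t − 2| < 2 gives |t| < 4, so by the triangle inequality |t + 2| ≤ 4 + 2 = 6.
Hence |t² − 4| ≤ 6|t − 2|, which is < eps once |t − 2| < eps/6.
Take delta = min(2, eps/6). If 0 < |t − 2| < delta then both bounds hold and |t² − 4| ≤ 6|t − 2| < 6·(eps/6) = eps.

delta = min(2, eps/6)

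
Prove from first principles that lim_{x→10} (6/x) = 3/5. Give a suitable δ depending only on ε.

δ = min(5, (25/3)ε)

Fix ε > 0. We seek δ > 0 such that 0 < |x − 10| < δ implies |6/x − (3/5)| < ε.
|6/x − (3/5)| = 6·|10 − x|/(10·|x|) = 6|x − 10|/(10|x|).
Require δ ≤ 5 so that |x| > 10 − 5 = 5, hence 10|x| > 50.
Then |6/x − (3/5)| < 6|x − 10|/50, which is < ε when |x − 10| < (25/3)ε.
Take δ = min(5, (25/3)ε). Then 0 < |x − 10| < δ gives both |x − 10| < 5 and |x − 10| < (25/3)ε, so |6/x − (3/5)| < ε.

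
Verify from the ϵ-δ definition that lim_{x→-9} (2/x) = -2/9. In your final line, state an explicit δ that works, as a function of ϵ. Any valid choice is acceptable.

Let ϵ > 0. We seek δ > 0 such that 0 < |x + 9| < δ implies |2/x + 2/9| < ϵ.
|2/x + 2/9| = 2·|-9 − x|/(9·|x|) = 2|x + 9|/(9|x|).
Require δ ≤ 9/2 so that |x| > 9 − 9/2 = 9/2, hence 9|x| > 81/2.
Then |2/x + 2/9| < 2|x + 9|/(81/2), which is < ϵ when |x + 9| < (81/4)ϵ.
Take δ = min(9/2, (81/4)ϵ). Then 0 < |x + 9| < δ gives both |x + 9| < 9/2 and |x + 9| < (81/4)ϵ, so |2/x + 2/9| < ϵ.

δ = min(9/2, (81/4)ϵ)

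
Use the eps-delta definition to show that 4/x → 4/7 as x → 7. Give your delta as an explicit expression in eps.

Let eps > 0. We seek delta > 0 such that 0 < |x − 7| < delta implies |4/x − (4/7)| < eps.
|4/x − (4/7)| = 4·|7 − x|/(7·|x|) = 4|x − 7|/(7|x|).
Restrict delta ≤ 7/2. Then |x − 7| < 7/2 gives |x| > 7/2, so 7|x| > 49/2.
Then |4/x − (4/7)| < 4|x − 7|/(49/2), which is < eps when |x − 7| < (49/8)eps.
Take delta = min(7/2, (49/8)eps). Then 0 < |x − 7| < delta gives both |x − 7| < 7/2 and |x − 7| < (49/8)eps, so |4/x − (4/7)| < eps.

delta = min(7/2, (49/8)eps)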